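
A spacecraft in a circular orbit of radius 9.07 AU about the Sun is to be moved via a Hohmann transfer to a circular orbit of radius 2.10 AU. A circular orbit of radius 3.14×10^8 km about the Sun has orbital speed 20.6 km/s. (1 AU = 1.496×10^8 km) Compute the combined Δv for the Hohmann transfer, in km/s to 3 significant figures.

From the circular-orbit relation v² = μ/r at r = 3.14×10^8 km: μ = v²r = (20.6)² × 3.14×10^8 = 1.33249×10^11 km³/s².
In km: r₁ = 9.07 × 1.496×10^8 = 1.356872×10^9 km; r₂ = 2.10 × 1.496×10^8 = 3.1416×10^8 km.
Semi-major axis of the transfer orbit: a_t = (1.356872×10^9 + 3.1416×10^8)/2 = 8.35516×10^8 km.
At r₁ the circular-orbit speed is v₁ = √(μ/r₁) = 9.90975 km/s.
Transfer-orbit speed at r₁ (vis-viva equation): v_a = √[μ(2/r₁ − 1/a_t)] = 6.07660 km/s.
First burn Δv₁ = |v_a − v₁| = 3.83315 km/s.
Circular speed at r₂: v₂ = √(μ/r₂) = 20.594754 km/s.
Transfer-orbit speed at r₂: v_p = √[μ(2/r₂ − 1/a_t)] = 26.245126 km/s.
Second burn Δv₂ = |v₂ − v_p| = 5.65037 km/s.
Δv = Δv₁ + Δv₂ = 3.83315 + 5.65037 = 9.484 km/s.

Δv = 9.48 km/s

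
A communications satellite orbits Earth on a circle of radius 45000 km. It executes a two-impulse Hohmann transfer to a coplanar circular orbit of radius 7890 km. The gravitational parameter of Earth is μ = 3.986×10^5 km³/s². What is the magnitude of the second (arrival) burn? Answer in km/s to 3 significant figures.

The Hohmann ellipse has a_t = (r₁ + r₂)/2 = 26445 km.
Circular speed at r = 7890 km: v_c = √(μ/r) = 7.108 km/s.
Vis-viva on the transfer ellipse at r = 7890 km gives v_t = √[μ(2/r − 1/a_t)] = 9.272 km/s.
Δv₂ = |v_t − v_c| = |9.272 − 7.108| = 2.164 km/s.

Δv₂ = 2.16 km/s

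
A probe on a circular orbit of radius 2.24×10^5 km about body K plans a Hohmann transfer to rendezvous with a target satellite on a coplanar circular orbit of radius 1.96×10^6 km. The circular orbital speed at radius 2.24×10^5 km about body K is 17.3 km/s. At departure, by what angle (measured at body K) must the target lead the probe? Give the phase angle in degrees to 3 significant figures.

From the circular-orbit relation v² = μ/r at r = 2.24×10^5 km: μ = v²r = (17.3)² × 2.24×10^5 = 6.70410×10^7 km³/s².
The Hohmann ellipse has a_t = (r₁ + r₂)/2 = 1.092×10^6 km.
The half-period of the transfer ellipse is t = π√(a_t³/μ) = 4.3784×10^5 s.
The target's mean motion on its circular orbit is ω₂ = √(μ/r₂³) = 2.9839×10^-6 rad/s.
Angle swept by the target during transfer: ω₂·t = 1.3065 rad = 74.86°.
Arrival is 180° from departure on the ellipse, so φ = 180° − 74.86° = 105°.

φ = 105°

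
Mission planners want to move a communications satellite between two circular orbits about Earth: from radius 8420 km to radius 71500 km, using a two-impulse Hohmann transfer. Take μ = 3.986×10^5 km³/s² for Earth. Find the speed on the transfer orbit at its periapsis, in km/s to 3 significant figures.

v = 9.20 km/s

Transfer-ellipse semi-major axis a_t = (r₁ + r₂)/2 = (8420 + 71500)/2 = 39960 km.
The periapsis of the transfer ellipse is at r = 8420 km.
From the vis-viva equation, v = √[μ(2/r − 1/a_t)] = 9.203 km/s.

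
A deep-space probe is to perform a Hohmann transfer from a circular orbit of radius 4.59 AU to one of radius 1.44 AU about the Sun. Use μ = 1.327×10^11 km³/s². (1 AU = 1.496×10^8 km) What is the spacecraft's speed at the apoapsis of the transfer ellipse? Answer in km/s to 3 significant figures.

In km: r₁ = 4.59 × 1.496×10^8 = 6.86664×10^8 km; r₂ = 1.44 × 1.496×10^8 = 2.15424×10^8 km.
Semi-major axis of the transfer orbit: a_t = (6.86664×10^8 + 2.15424×10^8)/2 = 4.51044×10^8 km.
The apoapsis of the transfer ellipse is at r = 6.86664×10^8 km.
Applying v² = μ(2/r − 1/a_t): v = 9.607 km/s.

v = 9.61 km/s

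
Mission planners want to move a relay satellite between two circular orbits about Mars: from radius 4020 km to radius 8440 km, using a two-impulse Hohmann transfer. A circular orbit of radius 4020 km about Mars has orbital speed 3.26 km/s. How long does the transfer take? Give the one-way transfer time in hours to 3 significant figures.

From the circular-orbit relation v² = μ/r at r = 4020 km: μ = v²r = (3.26)² × 4020 = 42723.0 km³/s².
Transfer-ellipse semi-major axis a_t = (r₁ + r₂)/2 = (4020 + 8440)/2 = 6230 km.
By Kepler's third law the transfer-orbit period is T = 2π√(a_t³/μ), so t = T/2 = 7474 s.
Converting: 7474 s ÷ 3600 s/hour = 2.08 hours.

t = 2.08 hours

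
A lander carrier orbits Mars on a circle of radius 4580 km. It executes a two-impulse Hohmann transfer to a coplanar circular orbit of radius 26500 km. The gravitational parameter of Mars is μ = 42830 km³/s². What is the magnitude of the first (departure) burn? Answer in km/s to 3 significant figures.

The Hohmann ellipse has a_t = (r₁ + r₂)/2 = 15540 km.
On the circular orbit at r = 4580 km, v_c = √(μ/r) = 3.05803 km/s.
Vis-viva on the transfer ellipse at r = 4580 km gives v_t = √[μ(2/r − 1/a_t)] = 3.99336 km/s.
Δv₁ = |v_t − v_c| = |3.99336 − 3.05803| = 0.9353 km/s.

Δv₁ = 0.935 km/s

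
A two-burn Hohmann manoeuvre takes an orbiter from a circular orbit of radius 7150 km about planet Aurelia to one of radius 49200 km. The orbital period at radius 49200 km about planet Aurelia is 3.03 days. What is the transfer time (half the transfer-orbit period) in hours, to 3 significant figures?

t = 15.8 hours

From Kepler's third law T² = 4π²r³/μ at r = 49200 km, T = 3.03 days = 3.03 × 86400 s = 2.61792×10^5 s: μ = 4π²r³/T² = 68602.9 km³/s².
The Hohmann ellipse has a_t = (r₁ + r₂)/2 = 28175 km.
Half the transfer-orbit period gives t = π√(a_t³/μ) = 56730 s.
Converting: 56730 s ÷ 3600 s/hour = 15.8 hours.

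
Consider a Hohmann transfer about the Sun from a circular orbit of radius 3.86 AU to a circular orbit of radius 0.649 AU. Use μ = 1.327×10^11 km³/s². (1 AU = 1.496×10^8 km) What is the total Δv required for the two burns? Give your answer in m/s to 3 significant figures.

Δv = 18400 m/s

In km: r₁ = 3.86 × 1.496×10^8 = 5.77456×10^8 km; r₂ = 0.649 × 1.496×10^8 = 9.70904×10^7 km.
Transfer-ellipse semi-major axis a_t = (r₁ + r₂)/2 = (5.77456×10^8 + 9.70904×10^7)/2 = 3.372732×10^8 km.
Circular speed at r₁: v₁ = √(μ/r₁) = √(1.327×10^11/5.77456×10^8) = 15.159 km/s.
Transfer-orbit speed at r₁ (vis-viva): v_a = √[μ(2/r₁ − 1/a_t)] = 8.1334 km/s.
First burn Δv₁ = |v_a − v₁| = 7.026 km/s.
At r₂, v₂ = √(μ/r₂) = 36.97 km/s.
Transfer-orbit speed at r₂: v_p = √[μ(2/r₂ − 1/a_t)] = 48.37 km/s.
Second burn Δv₂ = |v₂ − v_p| = 11.40 km/s.
Total Δv = Δv₁ + Δv₂ = 18.43 km/s.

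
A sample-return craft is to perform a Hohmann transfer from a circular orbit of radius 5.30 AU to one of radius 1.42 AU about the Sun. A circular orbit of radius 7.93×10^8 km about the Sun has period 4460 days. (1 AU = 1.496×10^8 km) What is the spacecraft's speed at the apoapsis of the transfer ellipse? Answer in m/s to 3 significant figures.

From Kepler's third law T² = 4π²r³/μ at r = 7.93×10^8 km, T = 4460 days = 4460 × 86400 s = 3.85344×10^8 s: μ = 4π²r³/T² = 1.32581×10^11 km³/s².
In km: r₁ = 5.30 × 1.496×10^8 = 7.9288×10^8 km; r₂ = 1.42 × 1.496×10^8 = 2.12432×10^8 km.
Transfer-ellipse semi-major axis a_t = (r₁ + r₂)/2 = (7.9288×10^8 + 2.12432×10^8)/2 = 5.02656×10^8 km.
The apoapsis of the transfer ellipse is at r = 7.9288×10^8 km.
Applying v² = μ(2/r − 1/a_t): v = 8.406 km/s.

v = 8410 m/s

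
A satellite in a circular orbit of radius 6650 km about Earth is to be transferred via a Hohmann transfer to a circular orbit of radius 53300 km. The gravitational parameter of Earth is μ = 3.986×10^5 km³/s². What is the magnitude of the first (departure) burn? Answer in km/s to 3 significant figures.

The Hohmann ellipse has a_t = (r₁ + r₂)/2 = 29975 km.
On the circular orbit at r = 6650 km, v_c = √(μ/r) = 7.7421 km/s.
Transfer-orbit speed at the same r (vis-viva, a = a_t): v_t = √[μ(2/r − 1/a_t)] = 10.324 km/s.
Δv₁ = |v_t − v_c| = |10.324 − 7.7421| = 2.582 km/s.

Δv₁ = 2.58 km/s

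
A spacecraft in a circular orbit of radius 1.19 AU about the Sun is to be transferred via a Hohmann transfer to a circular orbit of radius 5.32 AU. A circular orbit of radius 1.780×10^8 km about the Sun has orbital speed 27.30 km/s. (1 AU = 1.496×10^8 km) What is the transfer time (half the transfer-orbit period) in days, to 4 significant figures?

From the circular-orbit relation v² = μ/r at r = 1.780×10^8 km: μ = v²r = (27.30)² × 1.780×10^8 = 1.32662×10^11 km³/s².
In km: r₁ = 1.19 × 1.496×10^8 = 1.78024×10^8 km; r₂ = 5.32 × 1.496×10^8 = 7.95872×10^8 km.
The Hohmann ellipse has a_t = (r₁ + r₂)/2 = 4.86948×10^8 km.
Half the transfer-orbit period gives t = π√(a_t³/μ) = 9.268×10^7 s.
Converting: 9.268×10^7 s ÷ 86400 s/day = 1073 days.

t = 1073 days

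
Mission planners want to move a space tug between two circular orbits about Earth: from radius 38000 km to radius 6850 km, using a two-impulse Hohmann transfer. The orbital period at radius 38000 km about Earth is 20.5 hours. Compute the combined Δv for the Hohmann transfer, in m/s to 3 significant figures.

From Kepler's third law T² = 4π²r³/μ at r = 38000 km, T = 20.5 hours = 20.5 × 3600 s = 73800 s: μ = 4π²r³/T² = 3.97739×10^5 km³/s².
The Hohmann ellipse has a_t = (r₁ + r₂)/2 = 22425 km.
At r₁ the circular-orbit speed is v₁ = √(μ/r₁) = 3.235 km/s.
Transfer-orbit speed at r₁ (vis-viva equation): v_a = √[μ(2/r₁ − 1/a_t)] = 1.788 km/s.
First burn Δv₁ = |v_a − v₁| = 1.447 km/s.
At r₂, v₂ = √(μ/r₂) = 7.620 km/s.
Transfer-orbit speed at r₂: v_p = √[μ(2/r₂ − 1/a_t)] = 9.919 km/s.
Second burn Δv₂ = |v₂ − v_p| = 2.299 km/s.
Δv = Δv₁ + Δv₂ = 1.447 + 2.299 = 3.746 km/s.

Δv = 3750 m/s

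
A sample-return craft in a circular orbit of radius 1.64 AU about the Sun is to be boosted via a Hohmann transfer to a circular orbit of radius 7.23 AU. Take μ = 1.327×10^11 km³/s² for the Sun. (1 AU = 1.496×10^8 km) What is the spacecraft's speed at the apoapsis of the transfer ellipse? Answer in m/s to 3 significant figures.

In km: r₁ = 1.64 × 1.496×10^8 = 2.45344×10^8 km; r₂ = 7.23 × 1.496×10^8 = 1.081608×10^9 km.
Transfer-ellipse semi-major axis a_t = (r₁ + r₂)/2 = (2.45344×10^8 + 1.081608×10^9)/2 = 6.63476×10^8 km.
The apoapsis of the transfer ellipse is at r = 1.081608×10^9 km.
Applying v² = μ(2/r − 1/a_t): v = 6.736 km/s.

v = 6740 m/s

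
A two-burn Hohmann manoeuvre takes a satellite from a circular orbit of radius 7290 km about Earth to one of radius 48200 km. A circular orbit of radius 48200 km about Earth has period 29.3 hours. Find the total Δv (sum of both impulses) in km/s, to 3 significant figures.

From Kepler's third law T² = 4π²r³/μ at r = 48200 km, T = 29.3 hours = 29.3 × 3600 s = 1.0548×10^5 s: μ = 4π²r³/T² = 3.97338×10^5 km³/s².
Semi-major axis of the transfer orbit: a_t = (7290 + 48200)/2 = 27745 km.
At r₁ the circular-orbit speed is v₁ = √(μ/r₁) = 7.383 km/s.
On the transfer ellipse at r₁, vis-viva equation gives v_p = √[μ(2/r₁ − 1/a_t)] = 9.731 km/s.
First burn Δv₁ = |v_p − v₁| = 2.348 km/s.
Circular speed at r₂: v₂ = √(μ/r₂) = 2.871 km/s.
Transfer-orbit speed at r₂: v_a = √[μ(2/r₂ − 1/a_t)] = 1.472 km/s.
Second burn Δv₂ = |v₂ − v_a| = 1.399 km/s.
Δv = Δv₁ + Δv₂ = 2.348 + 1.399 = 3.747 km/s.

Δv = 3.75 km/s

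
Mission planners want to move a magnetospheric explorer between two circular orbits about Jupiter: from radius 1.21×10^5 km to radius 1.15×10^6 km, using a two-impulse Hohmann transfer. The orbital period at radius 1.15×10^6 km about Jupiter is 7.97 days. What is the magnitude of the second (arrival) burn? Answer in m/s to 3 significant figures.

From Kepler's third law T² = 4π²r³/μ at r = 1.15×10^6 km, T = 7.97 days = 7.97 × 86400 s = 6.88608×10^5 s: μ = 4π²r³/T² = 1.26622×10^8 km³/s².
Semi-major axis of the transfer orbit: a_t = (1.210×10^5 + 1.150×10^6)/2 = 6.355×10^5 km.
Circular speed at r = 1.150×10^6 km: v_c = √(μ/r) = 10.493 km/s.
Transfer-orbit speed at the same r (vis-viva, a = a_t): v_t = √[μ(2/r − 1/a_t)] = 4.5787 km/s.
Δv₂ = |v_t − v_c| = |4.5787 − 10.493| = 5.914 km/s.

Δv₂ = 5910 m/s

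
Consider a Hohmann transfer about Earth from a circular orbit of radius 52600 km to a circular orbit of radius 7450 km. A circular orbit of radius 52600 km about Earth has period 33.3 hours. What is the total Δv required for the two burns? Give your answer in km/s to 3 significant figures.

Δv = 3.75 km/s

From Kepler's third law T² = 4π²r³/μ at r = 52600 km, T = 33.3 hours = 33.3 × 3600 s = 1.1988×10^5 s: μ = 4π²r³/T² = 3.99782×10^5 km³/s².
Transfer-ellipse semi-major axis a_t = (r₁ + r₂)/2 = (52600 + 7450)/2 = 30025 km.
Circular speed at r₁: v₁ = √(μ/r₁) = √(3.99782×10^5/52600) = 2.757 km/s.
On the transfer ellipse at r₁, vis-viva gives v_a = √[μ(2/r₁ − 1/a_t)] = 1.373 km/s.
First burn Δv₁ = |v_a − v₁| = 1.384 km/s.
At r₂, v₂ = √(μ/r₂) = 7.3254 km/s.
Transfer-orbit speed at r₂: v_p = √[μ(2/r₂ − 1/a_t)] = 9.6958 km/s.
Second burn Δv₂ = |v₂ − v_p| = 2.370 km/s.
Δv = Δv₁ + Δv₂ = 1.384 + 2.370 = 3.754 km/s.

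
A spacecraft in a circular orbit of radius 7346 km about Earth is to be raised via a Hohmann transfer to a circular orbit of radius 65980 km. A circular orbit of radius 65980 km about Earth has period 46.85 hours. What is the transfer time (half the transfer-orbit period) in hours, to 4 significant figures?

From Kepler's third law T² = 4π²r³/μ at r = 65980 km, T = 46.85 hours = 46.85 × 3600 s = 1.6866×10^5 s: μ = 4π²r³/T² = 3.98632×10^5 km³/s².
Transfer-ellipse semi-major axis a_t = (r₁ + r₂)/2 = (7346 + 65980)/2 = 36663 km.
Half the transfer-orbit period gives t = π√(a_t³/μ) = 34930 s.
Converting: 34930 s ÷ 3600 s/hour = 9.703 hours.

t = 9.703 hours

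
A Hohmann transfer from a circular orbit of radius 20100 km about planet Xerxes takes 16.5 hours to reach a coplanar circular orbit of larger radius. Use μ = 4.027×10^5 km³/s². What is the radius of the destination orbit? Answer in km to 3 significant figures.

Transfer time t = 16.5 hours = 59400 s, and t = π√(a_t³/μ).
So a_t = (μ t²/π²)^(1/3) = (4.027×10^5 × (59400)² / π²)^(1/3) = 52410 km.
Since a_t = (r₁ + r₂)/2, r₂ = 2a_t − r₁ = 2×52410 − 20100 = 84720 km.

r₂ = 84700 km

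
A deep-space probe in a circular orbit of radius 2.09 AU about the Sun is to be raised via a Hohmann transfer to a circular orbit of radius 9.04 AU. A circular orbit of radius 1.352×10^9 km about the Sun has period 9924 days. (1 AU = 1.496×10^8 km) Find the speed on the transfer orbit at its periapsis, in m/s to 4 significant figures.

From Kepler's third law T² = 4π²r³/μ at r = 1.352×10^9 km, T = 9924 days = 9924 × 86400 s = 8.574336×10^8 s: μ = 4π²r³/T² = 1.32705×10^11 km³/s².
In km: r₁ = 2.09 × 1.496×10^8 = 3.12664×10^8 km; r₂ = 9.04 × 1.496×10^8 = 1.352384×10^9 km.
Transfer-ellipse semi-major axis a_t = (r₁ + r₂)/2 = (3.12664×10^8 + 1.352384×10^9)/2 = 8.32524×10^8 km.
At periapsis, r = 3.12664×10^8 km.
Applying v² = μ(2/r − 1/a_t): v = 26.26 km/s.

v = 26260 m/s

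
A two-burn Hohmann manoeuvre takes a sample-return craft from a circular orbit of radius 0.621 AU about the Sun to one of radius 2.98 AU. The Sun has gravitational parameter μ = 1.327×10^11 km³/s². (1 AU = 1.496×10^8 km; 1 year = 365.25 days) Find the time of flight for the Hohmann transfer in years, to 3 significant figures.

In km: r₁ = 0.621 × 1.496×10^8 = 9.29016×10^7 km; r₂ = 2.98 × 1.496×10^8 = 4.45808×10^8 km.
Transfer-ellipse semi-major axis a_t = (r₁ + r₂)/2 = (9.29016×10^7 + 4.45808×10^8)/2 = 2.693548×10^8 km.
By Kepler's third law the transfer-orbit period is T = 2π√(a_t³/μ), so t = T/2 = 3.812×10^7 s.
Converting: 3.812×10^7 s ÷ 3.15576×10^7 s/year (365.25 × 86400) = 1.21 years.

t = 1.21 years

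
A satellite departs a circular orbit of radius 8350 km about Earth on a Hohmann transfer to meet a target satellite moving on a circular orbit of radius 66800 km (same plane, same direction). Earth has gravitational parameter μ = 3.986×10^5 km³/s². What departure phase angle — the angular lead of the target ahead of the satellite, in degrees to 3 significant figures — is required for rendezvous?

The Hohmann ellipse has a_t = (r₁ + r₂)/2 = 37575 km.
The half-period of the transfer ellipse is t = π√(a_t³/μ) = 36243.5 s.
Target angular speed ω₂ = √(μ/r₂³) = 3.65682×10^-5 rad/s.
Angle swept by the target during transfer: ω₂·t = 1.3254 rad = 75.94°.
Arrival is 180° from departure on the ellipse, so φ = 180° − 75.94° = 104°.

φ = 104°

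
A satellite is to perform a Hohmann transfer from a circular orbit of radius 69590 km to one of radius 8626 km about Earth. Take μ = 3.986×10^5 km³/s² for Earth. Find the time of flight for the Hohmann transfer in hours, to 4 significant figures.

t = 10.69 hours

The Hohmann ellipse has a_t = (r₁ + r₂)/2 = 39108 km.
Transfer time t = π√(a_t³/μ) = π√((39108)³ / 3.986×10^5) = 38480 s.
Converting: 38480 s ÷ 3600 s/hour = 10.69 hours.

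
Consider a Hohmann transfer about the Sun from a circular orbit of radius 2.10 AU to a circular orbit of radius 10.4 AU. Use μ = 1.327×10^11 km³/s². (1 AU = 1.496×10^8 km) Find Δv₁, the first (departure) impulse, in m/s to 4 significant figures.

In km: r₁ = 2.10 × 1.496×10^8 = 3.1416×10^8 km; r₂ = 10.4 × 1.496×10^8 = 1.55584×10^9 km.
The Hohmann ellipse has a_t = (r₁ + r₂)/2 = 9.350×10^8 km.
On the circular orbit at r = 3.1416×10^8 km, v_c = √(μ/r) = 20.5523 km/s.
Transfer-orbit speed at the same r (vis-viva, a = a_t): v_t = √[μ(2/r − 1/a_t)] = 26.5116 km/s.
Δv₁ = |v_t − v_c| = |26.5116 − 20.5523| = 5.959 km/s.

Δv₁ = 5959 m/s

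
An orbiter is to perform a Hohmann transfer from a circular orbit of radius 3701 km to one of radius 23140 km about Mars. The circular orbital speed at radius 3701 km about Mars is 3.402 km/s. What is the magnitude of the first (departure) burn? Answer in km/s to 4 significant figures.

From the circular-orbit relation v² = μ/r at r = 3701 km: μ = v²r = (3.402)² × 3701 = 42833.9 km³/s².
The Hohmann ellipse has a_t = (r₁ + r₂)/2 = 13420.5 km.
On the circular orbit at r = 3701 km, v_c = √(μ/r) = 3.402 km/s.
Transfer-orbit speed at the same r (vis-viva, a = a_t): v_t = √[μ(2/r − 1/a_t)] = 4.467 km/s.
Δv₁ = |v_t − v_c| = |4.467 − 3.402| = 1.065 km/s.

Δv₁ = 1.065 km/s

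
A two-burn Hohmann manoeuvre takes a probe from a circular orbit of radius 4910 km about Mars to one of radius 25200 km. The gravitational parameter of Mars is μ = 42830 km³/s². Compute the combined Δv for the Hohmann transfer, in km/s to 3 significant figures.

Δv = 1.43 km/s

The Hohmann ellipse has a_t = (r₁ + r₂)/2 = 15055 km.
Circular speed at r₁: v₁ = √(μ/r₁) = √(42830/4910) = 2.95347 km/s.
Transfer-orbit speed at r₁ (vis-viva): v_p = √[μ(2/r₁ − 1/a_t)] = 3.82114 km/s.
First burn Δv₁ = |v_p − v₁| = 0.8677 km/s.
At r₂, v₂ = √(μ/r₂) = 1.3037 km/s.
Transfer-orbit speed at r₂: v_a = √[μ(2/r₂ − 1/a_t)] = 0.74452 km/s.
Second burn Δv₂ = |v₂ − v_a| = 0.5592 km/s.
Δv = Δv₁ + Δv₂ = 0.8677 + 0.5592 = 1.427 km/s.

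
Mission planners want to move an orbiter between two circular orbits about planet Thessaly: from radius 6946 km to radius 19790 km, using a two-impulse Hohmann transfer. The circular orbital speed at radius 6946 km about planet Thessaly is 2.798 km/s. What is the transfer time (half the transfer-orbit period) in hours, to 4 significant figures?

t = 5.784 hours

From the circular-orbit relation v² = μ/r at r = 6946 km: μ = v²r = (2.798)² × 6946 = 54378.9 km³/s².
Semi-major axis of the transfer orbit: a_t = (6946 + 19790)/2 = 13368 km.
Half the transfer-orbit period gives t = π√(a_t³/μ) = 20823 s.
Converting: 20823 s ÷ 3600 s/hour = 5.784 hours.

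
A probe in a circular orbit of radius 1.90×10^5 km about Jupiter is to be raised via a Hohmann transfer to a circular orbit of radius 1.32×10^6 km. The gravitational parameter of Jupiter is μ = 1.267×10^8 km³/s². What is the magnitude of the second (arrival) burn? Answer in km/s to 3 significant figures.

Semi-major axis of the transfer orbit: a_t = (1.900×10^5 + 1.320×10^6)/2 = 7.550×10^5 km.
On the circular orbit at r = 1.320×10^6 km, v_c = √(μ/r) = 9.797 km/s.
Vis-viva on the transfer ellipse at r = 1.320×10^6 km gives v_t = √[μ(2/r − 1/a_t)] = 4.915 km/s.
Δv₂ = |v_t − v_c| = |4.915 − 9.797| = 4.882 km/s.

Δv₂ = 4.88 km/s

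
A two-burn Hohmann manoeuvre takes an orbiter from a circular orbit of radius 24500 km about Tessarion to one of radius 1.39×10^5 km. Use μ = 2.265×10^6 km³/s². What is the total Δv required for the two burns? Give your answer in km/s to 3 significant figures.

Δv = 4.75 km/s

Semi-major axis of the transfer orbit: a_t = (24500 + 1.390×10^5)/2 = 81750 km.
Circular speed at r₁: v₁ = √(μ/r₁) = √(2.265×10^6/24500) = 9.61504 km/s.
On the transfer ellipse at r₁, v² = μ(2/r − 1/a) gives v_p = √[μ(2/r₁ − 1/a_t)] = 12.5376 km/s.
First burn Δv₁ = |v_p − v₁| = 2.9226 km/s.
At r₂, v₂ = √(μ/r₂) = 4.0367 km/s.
Transfer-orbit speed at r₂: v_a = √[μ(2/r₂ − 1/a_t)] = 2.2099 km/s.
Second burn Δv₂ = |v₂ − v_a| = 1.8268 km/s.
Total Δv = Δv₁ + Δv₂ = 4.749 km/s.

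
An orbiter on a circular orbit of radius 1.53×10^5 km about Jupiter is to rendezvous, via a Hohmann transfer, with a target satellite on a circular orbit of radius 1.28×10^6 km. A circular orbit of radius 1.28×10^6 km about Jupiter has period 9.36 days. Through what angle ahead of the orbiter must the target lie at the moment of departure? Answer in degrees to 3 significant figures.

φ = 105°

From Kepler's third law T² = 4π²r³/μ at r = 1.28×10^6 km, T = 9.36 days = 9.36 × 86400 s = 8.08704×10^5 s: μ = 4π²r³/T² = 1.26593×10^8 km³/s².
The Hohmann ellipse has a_t = (r₁ + r₂)/2 = 7.165×10^5 km.
The half-period of the transfer ellipse is t = π√(a_t³/μ) = 1.6934×10^5 s.
The target's mean motion on its circular orbit is ω₂ = √(μ/r₂³) = 7.7695×10^-6 rad/s.
Angle swept by the target during transfer: ω₂·t = 1.3157 rad = 75.38°.
The orbiter traverses 180° on the transfer ellipse, so the target must lead by 180° − 75.38° = 105°.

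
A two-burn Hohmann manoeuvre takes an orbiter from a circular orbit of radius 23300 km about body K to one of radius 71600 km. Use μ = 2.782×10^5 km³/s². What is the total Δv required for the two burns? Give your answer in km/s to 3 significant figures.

Semi-major axis of the transfer orbit: a_t = (23300 + 71600)/2 = 47450 km.
Circular speed at r₁: v₁ = √(μ/r₁) = √(2.782×10^5/23300) = 3.4554 km/s.
On the transfer ellipse at r₁, v² = μ(2/r − 1/a) gives v_p = √[μ(2/r₁ − 1/a_t)] = 4.2446 km/s.
First burn Δv₁ = |v_p − v₁| = 0.7892 km/s.
At r₂, v₂ = √(μ/r₂) = 1.9712 km/s.
Transfer-orbit speed at r₂: v_a = √[μ(2/r₂ − 1/a_t)] = 1.3813 km/s.
Second burn Δv₂ = |v₂ − v_a| = 0.5899 km/s.
Δv = Δv₁ + Δv₂ = 0.7892 + 0.5899 = 1.379 km/s.

Δv = 1.38 km/s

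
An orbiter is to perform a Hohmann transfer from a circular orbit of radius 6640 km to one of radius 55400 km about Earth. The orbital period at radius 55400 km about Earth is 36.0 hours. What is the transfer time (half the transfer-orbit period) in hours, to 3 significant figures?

From Kepler's third law T² = 4π²r³/μ at r = 55400 km, T = 36.0 hours = 36.0 × 3600 s = 1.296×10^5 s: μ = 4π²r³/T² = 3.99649×10^5 km³/s².
The Hohmann ellipse has a_t = (r₁ + r₂)/2 = 31020 km.
Transfer time t = π√(a_t³/μ) = π√((31020)³ / 3.99649×10^5) = 27150 s.
Converting: 27150 s ÷ 3600 s/hour = 7.54 hours.

t = 7.54 hours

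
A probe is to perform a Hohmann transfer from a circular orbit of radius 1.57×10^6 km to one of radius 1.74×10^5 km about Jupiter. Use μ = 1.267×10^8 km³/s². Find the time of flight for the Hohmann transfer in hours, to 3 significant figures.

t = 63.1 hours

Semi-major axis of the transfer orbit: a_t = (1.570×10^6 + 1.740×10^5)/2 = 8.720×10^5 km.
By Kepler's third law the transfer-orbit period is T = 2π√(a_t³/μ), so t = T/2 = 2.273×10^5 s.
Converting: 2.273×10^5 s ÷ 3600 s/hour = 63.1 hours.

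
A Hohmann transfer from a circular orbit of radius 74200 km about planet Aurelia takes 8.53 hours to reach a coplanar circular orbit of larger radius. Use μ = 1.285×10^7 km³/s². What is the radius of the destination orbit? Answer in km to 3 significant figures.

Transfer time t = 8.53 hours = 30708 s, and t = π√(a_t³/μ).
So a_t = (μ t²/π²)^(1/3) = (1.285×10^7 × (30708)² / π²)^(1/3) = 1.0708×10^5 km.
Since a_t = (r₁ + r₂)/2, r₂ = 2a_t − r₁ = 2×1.0708×10^5 − 74200 = 1.3996×10^5 km.

r₂ = 1.40×10^5 km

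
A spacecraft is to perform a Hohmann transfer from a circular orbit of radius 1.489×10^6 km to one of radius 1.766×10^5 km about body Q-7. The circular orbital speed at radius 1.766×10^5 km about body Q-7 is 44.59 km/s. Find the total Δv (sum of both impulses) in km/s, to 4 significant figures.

From the circular-orbit relation v² = μ/r at r = 1.766×10^5 km: μ = v²r = (44.59)² × 1.766×10^5 = 3.51128×10^8 km³/s².
Semi-major axis of the transfer orbit: a_t = (1.489×10^6 + 1.766×10^5)/2 = 8.328×10^5 km.
At r₁ the circular-orbit speed is v₁ = √(μ/r₁) = 15.3563 km/s.
On the transfer ellipse at r₁, vis-viva equation gives v_a = √[μ(2/r₁ − 1/a_t)] = 7.07148 km/s.
First burn Δv₁ = |v_a − v₁| = 8.2848 km/s.
At r₂, v₂ = √(μ/r₂) = 44.590 km/s.
Transfer-orbit speed at r₂: v_p = √[μ(2/r₂ − 1/a_t)] = 59.623 km/s.
Second burn Δv₂ = |v₂ − v_p| = 15.033 km/s.
Total Δv = Δv₁ + Δv₂ = 23.32 km/s.

Δv = 23.32 km/s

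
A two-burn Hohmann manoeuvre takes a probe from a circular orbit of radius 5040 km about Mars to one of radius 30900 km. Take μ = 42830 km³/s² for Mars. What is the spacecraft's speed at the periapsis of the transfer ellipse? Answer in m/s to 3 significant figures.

v = 3820 m/s

The Hohmann ellipse has a_t = (r₁ + r₂)/2 = 17970 km.
The periapsis of the transfer ellipse is at r = 5040 km.
Applying v² = μ(2/r − 1/a_t): v = 3.823 km/s.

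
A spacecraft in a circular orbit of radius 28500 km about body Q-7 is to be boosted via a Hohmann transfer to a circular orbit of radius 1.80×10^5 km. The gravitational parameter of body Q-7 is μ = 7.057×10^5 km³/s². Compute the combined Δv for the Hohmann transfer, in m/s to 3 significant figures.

Δv = 2510 m/s

Transfer-ellipse semi-major axis a_t = (r₁ + r₂)/2 = (28500 + 1.800×10^5)/2 = 1.0425×10^5 km.
At r₁ the circular-orbit speed is v₁ = √(μ/r₁) = 4.9761 km/s.
On the transfer ellipse at r₁, vis-viva equation gives v_p = √[μ(2/r₁ − 1/a_t)] = 6.5386 km/s.
First burn Δv₁ = |v_p − v₁| = 1.5625 km/s.
At r₂, v₂ = √(μ/r₂) = 1.98004 km/s.
Transfer-orbit speed at r₂: v_a = √[μ(2/r₂ − 1/a_t)] = 1.03528 km/s.
Second burn Δv₂ = |v₂ − v_a| = 0.94476 km/s.
Δv = Δv₁ + Δv₂ = 1.5625 + 0.94476 = 2.507 km/s.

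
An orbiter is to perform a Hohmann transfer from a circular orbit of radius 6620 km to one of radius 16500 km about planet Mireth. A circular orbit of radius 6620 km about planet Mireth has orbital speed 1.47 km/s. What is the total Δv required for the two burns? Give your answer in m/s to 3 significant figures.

From the circular-orbit relation v² = μ/r at r = 6620 km: μ = v²r = (1.47)² × 6620 = 14305.2 km³/s².
The Hohmann ellipse has a_t = (r₁ + r₂)/2 = 11560 km.
Circular speed at r₁: v₁ = √(μ/r₁) = √(14305.2/6620) = 1.4700 km/s.
Transfer-orbit speed at r₁ (v² = μ(2/r − 1/a)): v_p = √[μ(2/r₁ − 1/a_t)] = 1.7562 km/s.
First burn Δv₁ = |v_p − v₁| = 0.2862 km/s.
At r₂, v₂ = √(μ/r₂) = 0.9311 km/s.
Transfer-orbit speed at r₂: v_a = √[μ(2/r₂ − 1/a_t)] = 0.7046 km/s.
Second burn Δv₂ = |v₂ − v_a| = 0.2265 km/s.
Δv = Δv₁ + Δv₂ = 0.2862 + 0.2265 = 0.5127 km/s.

Δv = 513 m/s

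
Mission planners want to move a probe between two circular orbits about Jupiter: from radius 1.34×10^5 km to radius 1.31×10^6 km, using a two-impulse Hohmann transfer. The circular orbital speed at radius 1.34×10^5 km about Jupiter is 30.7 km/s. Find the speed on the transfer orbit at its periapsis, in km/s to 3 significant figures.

v = 41.4 km/s

From the circular-orbit relation v² = μ/r at r = 1.34×10^5 km: μ = v²r = (30.7)² × 1.34×10^5 = 1.26294×10^8 km³/s².
Transfer-ellipse semi-major axis a_t = (r₁ + r₂)/2 = (1.340×10^5 + 1.310×10^6)/2 = 7.220×10^5 km.
At periapsis, r = 1.340×10^5 km.
From the vis-viva equation, v = √[μ(2/r − 1/a_t)] = 41.35 km/s.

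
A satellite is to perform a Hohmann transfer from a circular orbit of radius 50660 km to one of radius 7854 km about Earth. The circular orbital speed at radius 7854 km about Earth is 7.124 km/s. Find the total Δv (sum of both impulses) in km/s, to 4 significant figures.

Δv = 3.602 km/s

From the circular-orbit relation v² = μ/r at r = 7854 km: μ = v²r = (7.124)² × 7854 = 3.98601×10^5 km³/s².
Transfer-ellipse semi-major axis a_t = (r₁ + r₂)/2 = (50660 + 7854)/2 = 29257 km.
Circular speed at r₁: v₁ = √(μ/r₁) = √(3.98601×10^5/50660) = 2.805 km/s.
Transfer-orbit speed at r₁ (vis-viva): v_a = √[μ(2/r₁ − 1/a_t)] = 1.453 km/s.
First burn Δv₁ = |v_a − v₁| = 1.352 km/s.
At r₂, v₂ = √(μ/r₂) = 7.124 km/s.
Transfer-orbit speed at r₂: v_p = √[μ(2/r₂ − 1/a_t)] = 9.374 km/s.
Second burn Δv₂ = |v₂ − v_p| = 2.250 km/s.
Total Δv = Δv₁ + Δv₂ = 3.602 km/s.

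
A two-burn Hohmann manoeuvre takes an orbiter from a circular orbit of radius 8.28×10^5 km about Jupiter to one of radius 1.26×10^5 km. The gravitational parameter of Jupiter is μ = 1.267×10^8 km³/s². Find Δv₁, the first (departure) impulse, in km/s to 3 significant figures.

Semi-major axis of the transfer orbit: a_t = (8.280×10^5 + 1.260×10^5)/2 = 4.770×10^5 km.
Circular speed at r = 8.280×10^5 km: v_c = √(μ/r) = 12.37 km/s.
Vis-viva on the transfer ellipse at r = 8.280×10^5 km gives v_t = √[μ(2/r − 1/a_t)] = 6.358 km/s.
Δv₁ = |v_t − v_c| = |6.358 − 12.37| = 6.012 km/s.

Δv₁ = 6.01 km/s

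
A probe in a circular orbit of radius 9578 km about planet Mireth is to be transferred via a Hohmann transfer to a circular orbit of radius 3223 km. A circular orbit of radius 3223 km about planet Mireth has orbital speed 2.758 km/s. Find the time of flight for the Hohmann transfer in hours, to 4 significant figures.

From the circular-orbit relation v² = μ/r at r = 3223 km: μ = v²r = (2.758)² × 3223 = 24516.0 km³/s².
The Hohmann ellipse has a_t = (r₁ + r₂)/2 = 6400.5 km.
Half the transfer-orbit period gives t = π√(a_t³/μ) = 10274 s.
Converting: 10274 s ÷ 3600 s/hour = 2.854 hours.

t = 2.854 hours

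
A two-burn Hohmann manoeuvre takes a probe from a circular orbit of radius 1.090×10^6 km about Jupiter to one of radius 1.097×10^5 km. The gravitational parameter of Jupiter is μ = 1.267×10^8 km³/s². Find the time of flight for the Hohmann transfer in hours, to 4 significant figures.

t = 36.02 hours

Transfer-ellipse semi-major axis a_t = (r₁ + r₂)/2 = (1.090×10^6 + 1.097×10^5)/2 = 5.9985×10^5 km.
Half the transfer-orbit period gives t = π√(a_t³/μ) = 1.2967×10^5 s.
Converting: 1.2967×10^5 s ÷ 3600 s/hour = 36.02 hours.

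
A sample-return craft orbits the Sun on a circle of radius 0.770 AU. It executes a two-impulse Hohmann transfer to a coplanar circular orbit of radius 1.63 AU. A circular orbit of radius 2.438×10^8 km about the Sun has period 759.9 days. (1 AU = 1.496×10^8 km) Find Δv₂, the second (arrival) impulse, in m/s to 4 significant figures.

Δv₂ = 4642 m/s

From Kepler's third law T² = 4π²r³/μ at r = 2.438×10^8 km, T = 759.9 days = 759.9 × 86400 s = 6.565536×10^7 s: μ = 4π²r³/T² = 1.32715×10^11 km³/s².
In km: r₁ = 0.770 × 1.496×10^8 = 1.15192×10^8 km; r₂ = 1.63 × 1.496×10^8 = 2.43848×10^8 km.
Semi-major axis of the transfer orbit: a_t = (1.15192×10^8 + 2.43848×10^8)/2 = 1.7952×10^8 km.
On the circular orbit at r = 2.43848×10^8 km, v_c = √(μ/r) = 23.32924 km/s.
Transfer-orbit speed at the same r (vis-viva, a = a_t): v_t = √[μ(2/r − 1/a_t)] = 18.68768 km/s.
Δv₂ = |v_t − v_c| = |18.68768 − 23.32924| = 4.642 km/s.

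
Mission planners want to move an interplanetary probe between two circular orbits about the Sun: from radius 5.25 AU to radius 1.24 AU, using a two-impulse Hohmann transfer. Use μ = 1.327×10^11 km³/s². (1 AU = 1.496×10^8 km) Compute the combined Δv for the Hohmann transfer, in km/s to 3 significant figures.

Δv = 12.2 km/s

In km: r₁ = 5.25 × 1.496×10^8 = 7.854×10^8 km; r₂ = 1.24 × 1.496×10^8 = 1.85504×10^8 km.
The Hohmann ellipse has a_t = (r₁ + r₂)/2 = 4.85452×10^8 km.
At r₁ the circular-orbit speed is v₁ = √(μ/r₁) = 12.998 km/s.
On the transfer ellipse at r₁, vis-viva equation gives v_a = √[μ(2/r₁ − 1/a_t)] = 8.0351 km/s.
First burn Δv₁ = |v_a − v₁| = 4.963 km/s.
At r₂, v₂ = √(μ/r₂) = 26.746 km/s.
Transfer-orbit speed at r₂: v_p = √[μ(2/r₂ − 1/a_t)] = 34.020 km/s.
Second burn Δv₂ = |v₂ − v_p| = 7.274 km/s.
Δv = Δv₁ + Δv₂ = 4.963 + 7.274 = 12.24 km/s.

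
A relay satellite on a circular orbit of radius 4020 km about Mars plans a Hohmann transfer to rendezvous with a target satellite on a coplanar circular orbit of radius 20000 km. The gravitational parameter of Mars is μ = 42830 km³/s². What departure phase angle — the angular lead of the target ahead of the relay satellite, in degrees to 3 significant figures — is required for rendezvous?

The Hohmann ellipse has a_t = (r₁ + r₂)/2 = 12010 km.
Transfer time t = π√(a_t³/μ) = 19980 s.
Target angular speed ω₂ = √(μ/r₂³) = 7.317×10^-5 rad/s.
Angle swept by the target during transfer: ω₂·t = 1.4619 rad = 83.76°.
Arrival is 180° from departure on the ellipse, so φ = 180° − 83.76° = 96.2°.

φ = 96.2°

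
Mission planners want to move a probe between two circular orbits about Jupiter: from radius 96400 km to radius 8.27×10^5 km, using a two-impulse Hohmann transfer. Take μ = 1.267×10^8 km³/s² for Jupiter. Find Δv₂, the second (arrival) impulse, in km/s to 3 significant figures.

Δv₂ = 6.72 km/s

Transfer-ellipse semi-major axis a_t = (r₁ + r₂)/2 = (96400 + 8.270×10^5)/2 = 4.617×10^5 km.
Circular speed at r = 8.270×10^5 km: v_c = √(μ/r) = 12.378 km/s.
Vis-viva on the transfer ellipse at r = 8.270×10^5 km gives v_t = √[μ(2/r − 1/a_t)] = 5.6558 km/s.
Δv₂ = |v_t − v_c| = |5.6558 − 12.378| = 6.722 km/s.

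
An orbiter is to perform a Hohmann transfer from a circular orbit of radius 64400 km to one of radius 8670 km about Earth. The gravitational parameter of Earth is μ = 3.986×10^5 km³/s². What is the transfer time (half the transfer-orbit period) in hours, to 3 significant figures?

The Hohmann ellipse has a_t = (r₁ + r₂)/2 = 36535 km.
Half the transfer-orbit period gives t = π√(a_t³/μ) = 34750 s.
Converting: 34750 s ÷ 3600 s/hour = 9.65 hours.

t = 9.65 hours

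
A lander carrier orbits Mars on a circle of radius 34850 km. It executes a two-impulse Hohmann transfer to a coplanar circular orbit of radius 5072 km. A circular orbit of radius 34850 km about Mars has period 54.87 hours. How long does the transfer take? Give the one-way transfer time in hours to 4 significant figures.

t = 11.89 hours

From Kepler's third law T² = 4π²r³/μ at r = 34850 km, T = 54.87 hours = 54.87 × 3600 s = 1.97532×10^5 s: μ = 4π²r³/T² = 42824.6 km³/s².
Semi-major axis of the transfer orbit: a_t = (34850 + 5072)/2 = 19961 km.
Transfer time t = π√(a_t³/μ) = π√((19961)³ / 42824.6) = 42810 s.
Converting: 42810 s ÷ 3600 s/hour = 11.89 hours.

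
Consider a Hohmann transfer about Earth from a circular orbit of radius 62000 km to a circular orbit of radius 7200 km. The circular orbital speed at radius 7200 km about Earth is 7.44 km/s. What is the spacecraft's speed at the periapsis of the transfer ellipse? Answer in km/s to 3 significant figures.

From the circular-orbit relation v² = μ/r at r = 7200 km: μ = v²r = (7.44)² × 7200 = 3.98546×10^5 km³/s².
Transfer-ellipse semi-major axis a_t = (r₁ + r₂)/2 = (62000 + 7200)/2 = 34600 km.
At periapsis, r = 7200 km.
Vis-viva: v = √[μ(2/r − 1/a_t)] = √[3.98546×10^5 × (2/7200 − 1/34600)] = 9.959 km/s.

v = 9.96 km/s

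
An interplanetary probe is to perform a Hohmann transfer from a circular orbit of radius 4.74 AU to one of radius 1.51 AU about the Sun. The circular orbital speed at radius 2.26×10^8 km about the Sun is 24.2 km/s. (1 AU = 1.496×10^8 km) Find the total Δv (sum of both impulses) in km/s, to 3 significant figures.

From the circular-orbit relation v² = μ/r at r = 2.26×10^8 km: μ = v²r = (24.2)² × 2.26×10^8 = 1.32355×10^11 km³/s².
In km: r₁ = 4.74 × 1.496×10^8 = 7.09104×10^8 km; r₂ = 1.51 × 1.496×10^8 = 2.25896×10^8 km.
The Hohmann ellipse has a_t = (r₁ + r₂)/2 = 4.675×10^8 km.
At r₁ the circular-orbit speed is v₁ = √(μ/r₁) = 13.662 km/s.
Transfer-orbit speed at r₁ (vis-viva): v_a = √[μ(2/r₁ − 1/a_t)] = 9.4968 km/s.
First burn Δv₁ = |v_a − v₁| = 4.165 km/s.
At r₂, v₂ = √(μ/r₂) = 24.2056 km/s.
Transfer-orbit speed at r₂: v_p = √[μ(2/r₂ − 1/a_t)] = 29.8112 km/s.
Second burn Δv₂ = |v₂ − v_p| = 5.606 km/s.
Δv = Δv₁ + Δv₂ = 4.165 + 5.606 = 9.771 km/s.

Δv = 9.77 km/s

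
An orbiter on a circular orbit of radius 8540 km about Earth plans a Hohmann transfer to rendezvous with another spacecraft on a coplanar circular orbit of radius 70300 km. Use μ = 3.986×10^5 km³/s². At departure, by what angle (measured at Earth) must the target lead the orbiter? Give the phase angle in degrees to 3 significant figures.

φ = 104°

Semi-major axis of the transfer orbit: a_t = (8540 + 70300)/2 = 39420 km.
The half-period of the transfer ellipse is t = π√(a_t³/μ) = 38945 s.
Target angular speed ω₂ = √(μ/r₂³) = 3.3872×10^-5 rad/s.
Angle swept by the target during transfer: ω₂·t = 1.3191 rad = 75.58°.
The orbiter traverses 180° on the transfer ellipse, so the target must lead by 180° − 75.58° = 104°.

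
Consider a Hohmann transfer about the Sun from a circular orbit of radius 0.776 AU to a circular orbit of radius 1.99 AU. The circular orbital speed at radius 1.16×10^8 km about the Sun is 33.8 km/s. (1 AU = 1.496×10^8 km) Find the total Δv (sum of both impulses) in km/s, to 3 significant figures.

Δv = 12.0 km/s

From the circular-orbit relation v² = μ/r at r = 1.16×10^8 km: μ = v²r = (33.8)² × 1.16×10^8 = 1.32523×10^11 km³/s².
In km: r₁ = 0.776 × 1.496×10^8 = 1.160896×10^8 km; r₂ = 1.99 × 1.496×10^8 = 2.97704×10^8 km.
Semi-major axis of the transfer orbit: a_t = (1.160896×10^8 + 2.97704×10^8)/2 = 2.068968×10^8 km.
At r₁ the circular-orbit speed is v₁ = √(μ/r₁) = 33.787 km/s.
Transfer-orbit speed at r₁ (v² = μ(2/r − 1/a)): v_p = √[μ(2/r₁ − 1/a_t)] = 40.529 km/s.
First burn Δv₁ = |v_p − v₁| = 6.742 km/s.
Circular speed at r₂: v₂ = √(μ/r₂) = 21.0986 km/s.
Transfer-orbit speed at r₂: v_a = √[μ(2/r₂ − 1/a_t)] = 15.8042 km/s.
Second burn Δv₂ = |v₂ − v_a| = 5.294 km/s.
Total Δv = Δv₁ + Δv₂ = 12.04 km/s.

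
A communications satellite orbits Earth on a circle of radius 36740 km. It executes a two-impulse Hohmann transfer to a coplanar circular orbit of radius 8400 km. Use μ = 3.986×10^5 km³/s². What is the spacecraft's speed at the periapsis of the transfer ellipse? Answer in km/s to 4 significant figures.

The Hohmann ellipse has a_t = (r₁ + r₂)/2 = 22570 km.
The periapsis of the transfer ellipse is at r = 8400 km.
Vis-viva: v = √[μ(2/r − 1/a_t)] = √[3.986×10^5 × (2/8400 − 1/22570)] = 8.789 km/s.

v = 8.789 km/s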